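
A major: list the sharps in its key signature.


Step by step:
Sharp major keys follow the circle of fifths: C(0), G(1), D(2), A(3), E(4), B(5), F#(6), C#(7)
A major has 3 sharps
Order of sharps: F# C# G# D# A# E# B# → first 3: F#, C#, G#
= F#, C#, G#


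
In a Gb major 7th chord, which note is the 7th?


Working:
Major 7th chord = root + major 3rd + perfect 5th + major 7th
Seventh chords stack in thirds, so the letter names are G-B-D-F
Root: Gb
Major 3rd above Gb: Bb
Perfect 5th above Gb: Db
Major 7th above Gb: F
The 7th = F


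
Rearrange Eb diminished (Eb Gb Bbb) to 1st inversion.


Solution.
Root position: Eb Gb Bbb
1st inversion: move root up an octave
Bass note: Gb
Notes (bottom to top) = Gb Bbb Eb


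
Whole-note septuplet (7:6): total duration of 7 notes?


Septuplet: 7 notes occupy the space of 6 whole notes
Space = 6 × 4 = 24 beats
Each septuplet note = 24 / 7 = 24/7 beats
7 notes = 7 × 24/7 = 24
= 24 beats


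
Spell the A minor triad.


Minor triad = root + minor 3rd (3 semitones) + perfect 5th (7 semitones)
A triad on A stacks thirds, so the chord tones use letter names A-C-E
Root: A
Minor 3rd above A: C
Perfect 5th above A: E
Chord = A C E


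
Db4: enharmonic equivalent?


Enharmonic notes sound the same pitch but are spelled with different letter names
Db and C# name the same pitch class
= C#4


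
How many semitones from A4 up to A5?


Let's work it out.
Absolute semitone position = octave×12 + chromatic position
A4: 4×12 + 9 = 57
A5: 5×12 + 9 = 69
Difference = 69 - 57 = 12
= 12 semitones


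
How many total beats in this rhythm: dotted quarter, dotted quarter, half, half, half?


Solution.
Beat values:
  dotted quarter = 1.5 beats
  dotted quarter = 1.5 beats
  half = 2 beats
  half = 2 beats
  half = 2 beats
Sum = 1.5 + 1.5 + 2 + 2 + 2
= 9 beats


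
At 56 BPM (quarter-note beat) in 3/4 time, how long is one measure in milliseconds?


Quarter-note beat duration = 60000 / 56 ms
Beats per measure (3/4) = 3
One measure = 3 × 60000 / 56 = 180000 / 56 ms
= 3214.3 ms


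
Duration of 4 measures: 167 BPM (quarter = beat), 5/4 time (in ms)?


Solution.
Quarter-note beat duration = 60000 / 167 ms
Beats per measure (5/4) = 5
One measure = 5 × 60000 / 167 = 300000 / 167 ms
4 measures = 4 × 300000 / 167 = 1200000 / 167
= 7185.6 ms


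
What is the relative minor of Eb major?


Solution.
The relative minor shares the major's key signature and starts on its 6th degree
6th degree = a major 6th above the tonic; a major 6th above Eb is C
→ relative minor of Eb major is C minor
= C minor


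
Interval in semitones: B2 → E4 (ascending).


Step by step:
Absolute semitone position = octave×12 + chromatic position
B2: 2×12 + 11 = 35
E4: 4×12 + 4 = 52
Difference = 52 - 35 = 17
= 17 semitones


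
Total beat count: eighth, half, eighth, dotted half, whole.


Let's work it out.
Beat values:
  eighth = 0.5 beats
  half = 2 beats
  eighth = 0.5 beats
  dotted half = 3 beats
  whole = 4 beats
Sum = 0.5 + 2 + 0.5 + 3 + 4
= 10 beats


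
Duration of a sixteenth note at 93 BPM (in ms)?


One quarter-note beat = 60000 / BPM = 60000 / 93 ms
Sixteenth note = 1/4 × quarter note
Duration = 1/4 × 60000 / 93 = 15000 / 93
= 161.3 ms


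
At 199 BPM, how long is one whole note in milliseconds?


Let's work it out.
One quarter-note beat = 60000 / BPM = 60000 / 199 ms
Whole note = 4 × quarter note
Duration = 4 × 60000 / 199 = 240000 / 199
= 1206.0 ms


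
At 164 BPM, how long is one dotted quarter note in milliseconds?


Working:
One quarter-note beat = 60000 / BPM = 60000 / 164 ms
Dotted quarter note = 3/2 × quarter note
Duration = 3/2 × 60000 / 164 = 90000 / 164
= 548.8 ms


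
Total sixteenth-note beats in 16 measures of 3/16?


Solution.
Time signature 3/16: the bottom number 16 means the sixteenth note gets one count
The top number 3 means 3 sixteenth-note beats per measure
Total = 3 × 16 measures
= 48 sixteenth-note beats


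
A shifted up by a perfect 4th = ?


perfect 4th: 4 letter names, 5 semitones
Letter: A + 3 → D
Pitch: A + 5 semitones, spelled as a D → D
= D


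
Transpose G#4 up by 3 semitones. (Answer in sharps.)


Working:
G#4: chromatic position 8 in octave 4 → absolute = 4×12 + 8 = 56
Transpose up 3: 56 + 3 = 59
59 = 4×12 + 11 → B in octave 4
Result = B4


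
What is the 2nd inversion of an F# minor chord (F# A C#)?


Reasoning:
Root position: F# A C#
2nd inversion: move root and 3rd up an octave
Bass note: C#
Notes (bottom to top) = C# F# A


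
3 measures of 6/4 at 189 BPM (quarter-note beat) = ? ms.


Reasoning:
Quarter-note beat duration = 60000 / 189 ms
Beats per measure (6/4) = 6
One measure = 6 × 60000 / 189 = 360000 / 189 ms
3 measures = 3 × 360000 / 189 = 1080000 / 189
= 5714.3 ms


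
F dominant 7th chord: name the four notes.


Reasoning:
Dominant 7th chord = root + major 3rd + perfect 5th + minor 7th
Seventh chords stack in thirds, so the letter names are F-A-C-E
Root: F
Major 3rd above F: A
Perfect 5th above F: C
Minor 7th above F: Eb
Chord = F A C Eb


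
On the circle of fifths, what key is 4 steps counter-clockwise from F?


Working:
Each counter-clockwise step moves down a perfect 5th (= up a perfect 4th)
From F: F → Bb → Eb → Ab → Db
= Db


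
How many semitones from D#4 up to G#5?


Absolute semitone position = octave×12 + chromatic position
D#4: 4×12 + 3 = 51
G#5: 5×12 + 8 = 68
Difference = 68 - 51 = 17
= 17 semitones


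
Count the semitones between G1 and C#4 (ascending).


Let's work it out.
Absolute semitone position = octave×12 + chromatic position
G1: 1×12 + 7 = 19
C#4: 4×12 + 1 = 49
Difference = 49 - 19 = 30
= 30 semitones


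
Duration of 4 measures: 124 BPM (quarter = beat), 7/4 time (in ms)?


Reasoning:
Quarter-note beat duration = 60000 / 124 ms
Beats per measure (7/4) = 7
One measure = 7 × 60000 / 124 = 420000 / 124 ms
4 measures = 4 × 420000 / 124 = 1680000 / 124
= 13548.4 ms


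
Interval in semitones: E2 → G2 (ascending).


Solution.
Absolute semitone position = octave×12 + chromatic position
E2: 2×12 + 4 = 28
G2: 2×12 + 7 = 31
Difference = 31 - 28 = 3
= 3 semitones


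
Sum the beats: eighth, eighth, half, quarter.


Solution.
Beat values:
  eighth = 0.5 beats
  eighth = 0.5 beats
  half = 2 beats
  quarter = 1 beat
Sum = 0.5 + 0.5 + 2 + 1
= 4 beats


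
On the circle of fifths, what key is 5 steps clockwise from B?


Solution.
Each clockwise step on the circle of fifths moves up a perfect 5th
From B: B → F#/Gb → Db → Ab → Eb → Bb
= Bb


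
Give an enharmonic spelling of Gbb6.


Enharmonic notes sound the same pitch but are spelled with different letter names
Gbb and F name the same pitch class
= F6


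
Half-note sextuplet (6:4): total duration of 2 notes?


Sextuplet: 6 notes occupy the space of 4 half notes
Space = 4 × 2 = 8 beats
Each sextuplet note = 8 / 6 = 4/3 beats
2 notes = 2 × 4/3 = 8/3
= 8/3 beats


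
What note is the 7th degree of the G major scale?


Working:
Major scale pattern: W-W-H-W-W-W-H (2-2-1-2-2-2-1 semitones)
Starting from G:
  G + 2 semitones → A
  A + 2 semitones → B
  B + 1 semitone → C
  C + 2 semitones → D
  D + 2 semitones → E
  E + 2 semitones → F#
  F# + 1 semitone → G
Scale: G A B C D E F#
Degree 7 = F#


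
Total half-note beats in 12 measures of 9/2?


Let's work it out.
Time signature 9/2: the bottom number 2 means the half note gets one count
The top number 9 means 9 half-note beats per measure
Total = 9 × 12 measures
= 108 half-note beats


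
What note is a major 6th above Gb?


Reasoning:
A 6th spans 6 letter names, so from G we land on E
A major 6th = 9 semitones above Gb
Spell E at that pitch: Eb
= Eb


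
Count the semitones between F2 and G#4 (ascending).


Step by step:
Absolute semitone position = octave×12 + chromatic position
F2: 2×12 + 5 = 29
G#4: 4×12 + 8 = 56
Difference = 56 - 29 = 27
= 27 semitones


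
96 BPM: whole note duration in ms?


Let's work it out.
One quarter-note beat = 60000 / BPM = 60000 / 96 ms
Whole note = 4 × quarter note
Duration = 4 × 60000 / 96 = 240000 / 96
= 2500.0 ms


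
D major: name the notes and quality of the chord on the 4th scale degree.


Reasoning:
D major scale: D E F# G A B C#
Diatonic triad on degree 4 stacks scale notes 4, 6, 1: G B D
G→B = 4 semitones; G→D = 7 semitones → major triad
= G B D (major)


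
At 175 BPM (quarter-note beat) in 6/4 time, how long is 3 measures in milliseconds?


Let's work it out.
Quarter-note beat duration = 60000 / 175 ms
Beats per measure (6/4) = 6
One measure = 6 × 60000 / 175 = 360000 / 175 ms
3 measures = 3 × 360000 / 175 = 1080000 / 175
= 6171.4 ms


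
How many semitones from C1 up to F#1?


Step by step:
Absolute semitone position = octave×12 + chromatic position
C1: 1×12 + 0 = 12
F#1: 1×12 + 6 = 18
Difference = 18 - 12 = 6
= 6 semitones


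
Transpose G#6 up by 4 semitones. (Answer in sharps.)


Working:
G#6: chromatic position 8 in octave 6 → absolute = 6×12 + 8 = 80
Transpose up 4: 80 + 4 = 84
84 = 7×12 + 0 → C in octave 7
Result = C7


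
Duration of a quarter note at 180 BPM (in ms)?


Step by step:
One quarter-note beat = 60000 / BPM = 60000 / 180 ms
Duration = 60000 / 180
= 333.3 ms


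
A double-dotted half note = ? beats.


Solution.
Base half note = 2 beats
Dot 1 adds half the previous value: +1
Dot 2 adds half the previous value: +1/2
One double-dotted half = 2 + 1 + 1/2 = 7/2
= 7/2 beats


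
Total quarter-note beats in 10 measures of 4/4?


Let's work it out.
Time signature 4/4: the bottom number 4 means the quarter note gets one count
The top number 4 means 4 quarter-note beats per measure
Total = 4 × 10 measures
= 40 quarter-note beats


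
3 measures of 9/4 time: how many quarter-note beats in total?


Step by step:
Time signature 9/4: the bottom number 4 means the quarter note gets one count
The top number 9 means 9 quarter-note beats per measure
Total = 9 × 3 measures
= 27 quarter-note beats


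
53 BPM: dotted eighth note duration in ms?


One quarter-note beat = 60000 / BPM = 60000 / 53 ms
Dotted eighth note = 3/4 × quarter note
Duration = 3/4 × 60000 / 53 = 45000 / 53
= 849.1 ms


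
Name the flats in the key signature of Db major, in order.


Reasoning:
Flat major keys: C(0), F(1), Bb(2), Eb(3), Ab(4), Db(5), Gb(6), Cb(7)
Db major has 5 flats
Order of flats: Bb Eb Ab Db Gb Cb Fb → first 5: Bb, Eb, Ab, Db, Gb
= Bb, Eb, Ab, Db, Gb


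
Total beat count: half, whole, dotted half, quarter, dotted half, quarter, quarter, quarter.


Solution.
Beat values:
  half = 2 beats
  whole = 4 beats
  dotted half = 3 beats
  quarter = 1 beat
  dotted half = 3 beats
  quarter = 1 beat
  quarter = 1 beat
  quarter = 1 beat
Sum = 2 + 4 + 3 + 1 + 3 + 1 + 1 + 1
= 16 beats


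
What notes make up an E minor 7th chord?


Minor 7th chord = root + minor 3rd + perfect 5th + minor 7th
Seventh chords stack in thirds, so the letter names are E-G-B-D
Root: E
Minor 3rd above E: G
Perfect 5th above E: B
Minor 7th above E: D
Chord = E G B D


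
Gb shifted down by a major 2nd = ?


Let's work it out.
major 2nd: 2 letter names, 2 semitones
Letter: G - 1 → F
Pitch: Gb - 2 semitones, spelled as an F → Fb
= Fb


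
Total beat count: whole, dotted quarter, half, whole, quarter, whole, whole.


Beat values:
  whole = 4 beats
  dotted quarter = 1.5 beats
  half = 2 beats
  whole = 4 beats
  quarter = 1 beat
  whole = 4 beats
  whole = 4 beats
Sum = 4 + 1.5 + 2 + 4 + 1 + 4 + 4
= 20.5 beats


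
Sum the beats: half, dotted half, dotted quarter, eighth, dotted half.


Beat values:
  half = 2 beats
  dotted half = 3 beats
  dotted quarter = 1.5 beats
  eighth = 0.5 beats
  dotted half = 3 beats
Sum = 2 + 3 + 1.5 + 0.5 + 3
= 10 beats


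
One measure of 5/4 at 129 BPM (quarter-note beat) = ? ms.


Working:
Quarter-note beat duration = 60000 / 129 ms
Beats per measure (5/4) = 5
One measure = 5 × 60000 / 129 = 300000 / 129 ms
= 2325.6 ms


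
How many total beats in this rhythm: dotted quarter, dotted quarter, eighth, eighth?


Beat values:
  dotted quarter = 1.5 beats
  dotted quarter = 1.5 beats
  eighth = 0.5 beats
  eighth = 0.5 beats
Sum = 1.5 + 1.5 + 0.5 + 0.5
= 4 beats


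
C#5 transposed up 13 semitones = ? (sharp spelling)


C#5: chromatic position 1 in octave 5 → absolute = 5×12 + 1 = 61
Transpose up 13: 61 + 13 = 74
74 = 6×12 + 2 → D in octave 6
Result = D6


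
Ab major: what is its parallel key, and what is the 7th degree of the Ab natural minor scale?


Solution.
Parallel keys share the same tonic but differ in mode
Ab major → parallel is Ab minor
Ab natural minor scale: Ab Bb Cb Db Eb Fb Gb
= Ab minor; 7th degree = Gb


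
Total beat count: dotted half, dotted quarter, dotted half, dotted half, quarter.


Step by step:
Beat values:
  dotted half = 3 beats
  dotted quarter = 1.5 beats
  dotted half = 3 beats
  dotted half = 3 beats
  quarter = 1 beat
Sum = 3 + 1.5 + 3 + 3 + 1
= 11.5 beats


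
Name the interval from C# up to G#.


Working:
Letter names: C → G spans 5 letter names → a 5th
Semitones: C# → G# = 7 half-steps
A 5th of 7 semitones is a perfect 5th
= perfect 5th


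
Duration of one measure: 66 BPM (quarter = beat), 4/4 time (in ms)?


Working:
Quarter-note beat duration = 60000 / 66 ms
Beats per measure (4/4) = 4
One measure = 4 × 60000 / 66 = 240000 / 66 ms
= 3636.4 ms


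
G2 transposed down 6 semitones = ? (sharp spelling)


Reasoning:
G2: chromatic position 7 in octave 2 → absolute = 2×12 + 7 = 31
Transpose down 6: 31 - 6 = 25
25 = 2×12 + 1 → C# in octave 2
Result = C#2


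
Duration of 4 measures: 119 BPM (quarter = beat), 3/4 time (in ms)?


Let's work it out.
Quarter-note beat duration = 60000 / 119 ms
Beats per measure (3/4) = 3
One measure = 3 × 60000 / 119 = 180000 / 119 ms
4 measures = 4 × 180000 / 119 = 720000 / 119
= 6050.4 ms


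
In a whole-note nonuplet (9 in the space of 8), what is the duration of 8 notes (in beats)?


Nonuplet: 9 notes occupy the space of 8 whole notes
Space = 8 × 4 = 32 beats
Each nonuplet note = 32 / 9 = 32/9 beats
8 notes = 8 × 32/9 = 256/9
= 256/9 beats


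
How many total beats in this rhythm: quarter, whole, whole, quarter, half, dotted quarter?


Working:
Beat values:
  quarter = 1 beat
  whole = 4 beats
  whole = 4 beats
  quarter = 1 beat
  half = 2 beats
  dotted quarter = 1.5 beats
Sum = 1 + 4 + 4 + 1 + 2 + 1.5
= 13.5 beats


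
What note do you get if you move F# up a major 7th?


major 7th: 7 letter names, 11 semitones
Letter: F + 6 → E
Pitch: F# + 11 semitones, spelled as an E → E#
= E#


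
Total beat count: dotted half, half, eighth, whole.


Beat values:
  dotted half = 3 beats
  half = 2 beats
  eighth = 0.5 beats
  whole = 4 beats
Sum = 3 + 2 + 0.5 + 4
= 9.5 beats


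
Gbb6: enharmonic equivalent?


Let's work it out.
Enharmonic notes sound the same pitch but are spelled with different letter names
Gbb and F name the same pitch class
= F6


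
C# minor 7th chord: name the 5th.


Working:
Minor 7th chord = root + minor 3rd + perfect 5th + minor 7th
Seventh chords stack in thirds, so the letter names are C-E-G-B
Root: C#
Minor 3rd above C#: E
Perfect 5th above C#: G#
Minor 7th above C#: B
The 5th = G#


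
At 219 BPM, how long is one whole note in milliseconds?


One quarter-note beat = 60000 / BPM = 60000 / 219 ms
Whole note = 4 × quarter note
Duration = 4 × 60000 / 219 = 240000 / 219
= 1095.9 ms


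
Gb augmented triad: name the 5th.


Step by step:
Augmented triad = root + major 3rd (4 semitones) + augmented 5th (8 semitones)
A triad on Gb stacks thirds, so the chord tones use letter names G-B-D
Root: Gb
Major 3rd above Gb: Bb
Augmented 5th above Gb: D
The 5th = D


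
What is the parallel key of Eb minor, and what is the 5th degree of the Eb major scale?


Let's work it out.
Parallel keys share the same tonic but differ in mode
Eb minor → parallel is Eb major
Eb major scale: Eb F G Ab Bb C D
= Eb major; 5th degree = Bb


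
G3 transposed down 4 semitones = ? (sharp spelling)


Solution.
G3: chromatic position 7 in octave 3 → absolute = 3×12 + 7 = 43
Transpose down 4: 43 - 4 = 39
39 = 3×12 + 3 → D# in octave 3
Result = D#3


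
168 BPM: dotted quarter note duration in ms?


Working:
One quarter-note beat = 60000 / BPM = 60000 / 168 ms
Dotted quarter note = 3/2 × quarter note
Duration = 3/2 × 60000 / 168 = 90000 / 168
= 535.7 ms


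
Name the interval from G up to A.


Solution.
Letter names: G → A spans 2 letter names → a 2nd
Semitones: G → A = 2 half-steps
A 2nd of 2 semitones is a major 2nd
= major 2nd


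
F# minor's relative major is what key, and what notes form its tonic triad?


The relative major shares the key signature and is a minor 3rd above the minor tonic
A minor 3rd above F# is A
→ relative major of F# minor is A major
Tonic triad of A major = root + major 3rd + perfect 5th = A C# E
= A major; triad = A C# E


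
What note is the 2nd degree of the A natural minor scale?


Reasoning:
Natural minor scale pattern: W-H-W-W-H-W-W (2-1-2-2-1-2-2 semitones)
Starting from A:
  A + 2 semitones → B
  B + 1 semitone → C
  C + 2 semitones → D
  D + 2 semitones → E
  E + 1 semitone → F
  F + 2 semitones → G
  G + 2 semitones → A
Scale: A B C D E F G
Degree 2 = B


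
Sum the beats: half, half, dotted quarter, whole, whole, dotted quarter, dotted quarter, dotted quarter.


Step by step:
Beat values:
  half = 2 beats
  half = 2 beats
  dotted quarter = 1.5 beats
  whole = 4 beats
  whole = 4 beats
  dotted quarter = 1.5 beats
  dotted quarter = 1.5 beats
  dotted quarter = 1.5 beats
Sum = 2 + 2 + 1.5 + 4 + 4 + 1.5 + 1.5 + 1.5
= 18 beats


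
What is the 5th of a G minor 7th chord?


Solution.
Minor 7th chord = root + minor 3rd + perfect 5th + minor 7th
Seventh chords stack in thirds, so the letter names are G-B-D-F
Root: G
Minor 3rd above G: Bb
Perfect 5th above G: D
Minor 7th above G: F
The 5th = D


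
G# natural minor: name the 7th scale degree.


Reasoning:
Natural minor scale pattern: W-H-W-W-H-W-W (2-1-2-2-1-2-2 semitones)
Starting from G#:
  G# + 2 semitones → A#
  A# + 1 semitone → B
  B + 2 semitones → C#
  C# + 2 semitones → D#
  D# + 1 semitone → E
  E + 2 semitones → F#
  F# + 2 semitones → G#
Scale: G# A# B C# D# E F#
Degree 7 = F#


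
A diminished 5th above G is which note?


Reasoning:
A 5th spans 5 letter names, so from G we land on D
A diminished 5th = 6 semitones above G
Spell D at that pitch: Db
= Db


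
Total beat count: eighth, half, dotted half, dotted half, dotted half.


Reasoning:
Beat values:
  eighth = 0.5 beats
  half = 2 beats
  dotted half = 3 beats
  dotted half = 3 beats
  dotted half = 3 beats
Sum = 0.5 + 2 + 3 + 3 + 3
= 11.5 beats


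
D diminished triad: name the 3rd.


Solution.
Diminished triad = root + minor 3rd (3 semitones) + diminished 5th (6 semitones)
A triad on D stacks thirds, so the chord tones use letter names D-F-A
Root: D
Minor 3rd above D: F
Diminished 5th above D: Ab
The 3rd = F


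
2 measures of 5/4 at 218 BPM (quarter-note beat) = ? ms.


Quarter-note beat duration = 60000 / 218 ms
Beats per measure (5/4) = 5
One measure = 5 × 60000 / 218 = 300000 / 218 ms
2 measures = 2 × 300000 / 218 = 600000 / 218
= 2752.3 ms


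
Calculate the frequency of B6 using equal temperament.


Reasoning:
f = 440 × 2^(n/12) where n = semitones from A4
B6: 26 semitones from A4
f = 440 × 2^(26/12)
f = 1975.53 Hz


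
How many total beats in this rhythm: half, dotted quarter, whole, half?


Beat values:
  half = 2 beats
  dotted quarter = 1.5 beats
  whole = 4 beats
  half = 2 beats
Sum = 2 + 1.5 + 4 + 2
= 9.5 beats


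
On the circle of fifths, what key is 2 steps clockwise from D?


Let's work it out.
Each clockwise step on the circle of fifths moves up a perfect 5th
From D: D → A → E
= E


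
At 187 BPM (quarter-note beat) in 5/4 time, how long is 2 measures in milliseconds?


Let's work it out.
Quarter-note beat duration = 60000 / 187 ms
Beats per measure (5/4) = 5
One measure = 5 × 60000 / 187 = 300000 / 187 ms
2 measures = 2 × 300000 / 187 = 600000 / 187
= 3208.6 ms


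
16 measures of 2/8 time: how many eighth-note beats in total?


Step by step:
Time signature 2/8: the bottom number 8 means the eighth note gets one count
The top number 2 means 2 eighth-note beats per measure
Total = 2 × 16 measures
= 32 eighth-note beats


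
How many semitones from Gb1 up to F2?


Step by step:
Absolute semitone position = octave×12 + chromatic position
Gb1: 1×12 + 6 = 18
F2: 2×12 + 5 = 29
Difference = 29 - 18 = 11
= 11 semitones


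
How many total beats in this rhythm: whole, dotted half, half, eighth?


Let's work it out.
Beat values:
  whole = 4 beats
  dotted half = 3 beats
  half = 2 beats
  eighth = 0.5 beats
Sum = 4 + 3 + 2 + 0.5
= 9.5 beats


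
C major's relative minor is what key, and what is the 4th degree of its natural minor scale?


Step by step:
The relative minor shares the major's key signature and starts on its 6th degree
6th degree = a major 6th above the tonic; a major 6th above C is A
→ relative minor of C major is A minor
A natural minor scale: A B C D E F G
= A minor; 4th degree = D


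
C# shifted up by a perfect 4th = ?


perfect 4th: 4 letter names, 5 semitones
Letter: C + 3 → F
Pitch: C# + 5 semitones, spelled as an F → F#
= F#


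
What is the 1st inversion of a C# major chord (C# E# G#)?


Root position: C# E# G#
1st inversion: move root up an octave
Bass note: E#
Notes (bottom to top) = E# G# C#


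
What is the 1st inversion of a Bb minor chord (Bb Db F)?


Working:
Root position: Bb Db F
1st inversion: move root up an octave
Bass note: Db
Notes (bottom to top) = Db F Bb


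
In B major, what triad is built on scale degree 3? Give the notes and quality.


B major scale: B C# D# E F# G# A#
Diatonic triad on degree 3 stacks scale notes 3, 5, 7: D# F# A#
D#→F# = 3 semitones; D#→A# = 7 semitones → minor triad
= D# F# A# (minor)


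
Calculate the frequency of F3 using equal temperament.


Working:
f = 440 × 2^(n/12) where n = semitones from A4
F3: -16 semitones from A4
f = 440 × 2^(-16/12)
f = 174.61 Hz


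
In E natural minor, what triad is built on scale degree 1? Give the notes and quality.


Step by step:
E natural minor scale: E F# G A B C D
Diatonic triad on degree 1 stacks scale notes 1, 3, 5: E G B
E→G = 3 semitones; E→B = 7 semitones → minor triad
= E G B (minor)


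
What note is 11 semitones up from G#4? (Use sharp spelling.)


Reasoning:
G#4: chromatic position 8 in octave 4 → absolute = 4×12 + 8 = 56
Transpose up 11: 56 + 11 = 67
67 = 5×12 + 7 → G in octave 5
Result = G5


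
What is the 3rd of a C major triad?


Let's work it out.
Major triad = root + major 3rd (4 semitones) + perfect 5th (7 semitones)
A triad on C stacks thirds, so the chord tones use letter names C-E-G
Root: C
Major 3rd above C: E
Perfect 5th above C: G
The 3rd = E


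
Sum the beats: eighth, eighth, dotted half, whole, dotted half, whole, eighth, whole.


Let's work it out.
Beat values:
  eighth = 0.5 beats
  eighth = 0.5 beats
  dotted half = 3 beats
  whole = 4 beats
  dotted half = 3 beats
  whole = 4 beats
  eighth = 0.5 beats
  whole = 4 beats
Sum = 0.5 + 0.5 + 3 + 4 + 3 + 4 + 0.5 + 4
= 19.5 beats


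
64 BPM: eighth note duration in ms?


One quarter-note beat = 60000 / BPM = 60000 / 64 ms
Eighth note = 1/2 × quarter note
Duration = 1/2 × 60000 / 64 = 30000 / 64
= 468.8 ms


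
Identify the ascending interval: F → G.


Solution.
Letter names: F → G spans 2 letter names → a 2nd
Semitones: F → G = 2 half-steps
A 2nd of 2 semitones is a major 2nd
= major 2nd


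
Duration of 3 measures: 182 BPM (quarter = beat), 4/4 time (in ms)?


Solution.
Quarter-note beat duration = 60000 / 182 ms
Beats per measure (4/4) = 4
One measure = 4 × 60000 / 182 = 240000 / 182 ms
3 measures = 3 × 240000 / 182 = 720000 / 182
= 3956.0 ms


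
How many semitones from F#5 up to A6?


Let's work it out.
Absolute semitone position = octave×12 + chromatic position
F#5: 5×12 + 6 = 66
A6: 6×12 + 9 = 81
Difference = 81 - 66 = 15
= 15 semitones


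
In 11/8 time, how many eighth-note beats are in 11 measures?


Solution.
Time signature 11/8: the bottom number 8 means the eighth note gets one count
The top number 11 means 11 eighth-note beats per measure
Total = 11 × 11 measures
= 121 eighth-note beats


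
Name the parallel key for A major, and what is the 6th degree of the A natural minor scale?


Let's work it out.
Parallel keys share the same tonic but differ in mode
A major → parallel is A minor
A natural minor scale: A B C D E F G
= A minor; 6th degree = F


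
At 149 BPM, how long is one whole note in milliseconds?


Reasoning:
One quarter-note beat = 60000 / BPM = 60000 / 149 ms
Whole note = 4 × quarter note
Duration = 4 × 60000 / 149 = 240000 / 149
= 1610.7 ms


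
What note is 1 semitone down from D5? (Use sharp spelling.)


Reasoning:
D5: chromatic position 2 in octave 5 → absolute = 5×12 + 2 = 62
Transpose down 1: 62 - 1 = 61
61 = 5×12 + 1 → C# in octave 5
Result = C#5


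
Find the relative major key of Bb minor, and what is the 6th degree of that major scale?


Step by step:
The relative major shares the key signature and is a minor 3rd above the minor tonic
A minor 3rd above Bb is Db
→ relative major of Bb minor is Db major
Db major scale: Db Eb F Gb Ab Bb C
= Db major; 6th degree = Bb


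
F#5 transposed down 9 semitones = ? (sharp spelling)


Reasoning:
F#5: chromatic position 6 in octave 5 → absolute = 5×12 + 6 = 66
Transpose down 9: 66 - 9 = 57
57 = 4×12 + 9 → A in octave 4
Result = A4


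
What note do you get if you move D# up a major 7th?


Reasoning:
major 7th: 7 letter names, 11 semitones
Letter: D + 6 → C
Pitch: D# + 11 semitones, spelled as a C → C##
= C##


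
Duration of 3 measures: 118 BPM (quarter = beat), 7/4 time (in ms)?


Quarter-note beat duration = 60000 / 118 ms
Beats per measure (7/4) = 7
One measure = 7 × 60000 / 118 = 420000 / 118 ms
3 measures = 3 × 420000 / 118 = 1260000 / 118
= 10678.0 ms


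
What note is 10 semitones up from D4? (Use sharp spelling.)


Reasoning:
D4: chromatic position 2 in octave 4 → absolute = 4×12 + 2 = 50
Transpose up 10: 50 + 10 = 60
60 = 5×12 + 0 → C in octave 5
Result = C5


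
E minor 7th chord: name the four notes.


Minor 7th chord = root + minor 3rd + perfect 5th + minor 7th
Seventh chords stack in thirds, so the letter names are E-G-B-D
Root: E
Minor 3rd above E: G
Perfect 5th above E: B
Minor 7th above E: D
Chord = E G B D


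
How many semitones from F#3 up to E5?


Step by step:
Absolute semitone position = octave×12 + chromatic position
F#3: 3×12 + 6 = 42
E5: 5×12 + 4 = 64
Difference = 64 - 42 = 22
= 22 semitones


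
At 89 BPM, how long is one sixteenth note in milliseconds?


Let's work it out.
One quarter-note beat = 60000 / BPM = 60000 / 89 ms
Sixteenth note = 1/4 × quarter note
Duration = 1/4 × 60000 / 89 = 15000 / 89
= 168.5 ms


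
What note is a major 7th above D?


A 7th spans 7 letter names, so from D we land on C
A major 7th = 11 semitones above D
Spell C at that pitch: C#
= C#


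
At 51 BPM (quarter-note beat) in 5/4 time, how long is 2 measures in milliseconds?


Let's work it out.
Quarter-note beat duration = 60000 / 51 ms
Beats per measure (5/4) = 5
One measure = 5 × 60000 / 51 = 300000 / 51 ms
2 measures = 2 × 300000 / 51 = 600000 / 51
= 11764.7 ms


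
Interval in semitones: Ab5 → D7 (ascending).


Step by step:
Absolute semitone position = octave×12 + chromatic position
Ab5: 5×12 + 8 = 68
D7: 7×12 + 2 = 86
Difference = 86 - 68 = 18
= 18 semitones


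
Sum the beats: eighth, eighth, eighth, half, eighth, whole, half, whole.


Beat values:
  eighth = 0.5 beats
  eighth = 0.5 beats
  eighth = 0.5 beats
  half = 2 beats
  eighth = 0.5 beats
  whole = 4 beats
  half = 2 beats
  whole = 4 beats
Sum = 0.5 + 0.5 + 0.5 + 2 + 0.5 + 4 + 2 + 4
= 14 beats


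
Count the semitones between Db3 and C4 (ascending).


Step by step:
Absolute semitone position = octave×12 + chromatic position
Db3: 3×12 + 1 = 37
C4: 4×12 + 0 = 48
Difference = 48 - 37 = 11
= 11 semitones


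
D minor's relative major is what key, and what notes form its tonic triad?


Step by step:
The relative major shares the key signature and is a minor 3rd above the minor tonic
A minor 3rd above D is F
→ relative major of D minor is F major
Tonic triad of F major = root + major 3rd + perfect 5th = F A C
= F major; triad = F A C


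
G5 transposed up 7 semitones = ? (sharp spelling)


Solution.
G5: chromatic position 7 in octave 5 → absolute = 5×12 + 7 = 67
Transpose up 7: 67 + 7 = 74
74 = 6×12 + 2 → D in octave 6
Result = D6


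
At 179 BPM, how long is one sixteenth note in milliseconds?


One quarter-note beat = 60000 / BPM = 60000 / 179 ms
Sixteenth note = 1/4 × quarter note
Duration = 1/4 × 60000 / 179 = 15000 / 179
= 83.8 ms


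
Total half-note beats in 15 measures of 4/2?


Time signature 4/2: the bottom number 2 means the half note gets one count
The top number 4 means 4 half-note beats per measure
Total = 4 × 15 measures
= 60 half-note beats


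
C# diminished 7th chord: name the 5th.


Step by step:
Diminished 7th chord = root + minor 3rd + diminished 5th + diminished 7th
Seventh chords stack in thirds, so the letter names are C-E-G-B
Root: C#
Minor 3rd above C#: E
Diminished 5th above C#: G
Diminished 7th above C#: Bb
The 5th = G


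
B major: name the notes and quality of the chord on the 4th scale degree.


Let's work it out.
B major scale: B C# D# E F# G# A#
Diatonic triad on degree 4 stacks scale notes 4, 6, 1: E G# B
E→G# = 4 semitones; E→B = 7 semitones → major triad
= E G# B (major)


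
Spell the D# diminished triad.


Working:
Diminished triad = root + minor 3rd (3 semitones) + diminished 5th (6 semitones)
A triad on D# stacks thirds, so the chord tones use letter names D-F-A
Root: D#
Minor 3rd above D#: F#
Diminished 5th above D#: A
Chord = D# F# A


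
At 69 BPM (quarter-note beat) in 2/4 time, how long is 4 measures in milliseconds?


Solution.
Quarter-note beat duration = 60000 / 69 ms
Beats per measure (2/4) = 2
One measure = 2 × 60000 / 69 = 120000 / 69 ms
4 measures = 4 × 120000 / 69 = 480000 / 69
= 6956.5 ms


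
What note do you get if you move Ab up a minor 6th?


minor 6th: 6 letter names, 8 semitones
Letter: A + 5 → F
Pitch: Ab + 8 semitones, spelled as an F → Fb
= Fb


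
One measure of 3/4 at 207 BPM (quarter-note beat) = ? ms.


Let's work it out.
Quarter-note beat duration = 60000 / 207 ms
Beats per measure (3/4) = 3
One measure = 3 × 60000 / 207 = 180000 / 207 ms
= 869.6 ms


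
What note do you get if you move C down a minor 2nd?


minor 2nd: 2 letter names, 1 semitones
Letter: C - 1 → B
Pitch: C - 1 semitones, spelled as a B → B
= B


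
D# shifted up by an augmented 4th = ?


Solution.
augmented 4th: 4 letter names, 6 semitones
Letter: D + 3 → G
Pitch: D# + 6 semitones, spelled as a G → G##
= G##


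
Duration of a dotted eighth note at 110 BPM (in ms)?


One quarter-note beat = 60000 / BPM = 60000 / 110 ms
Dotted eighth note = 3/4 × quarter note
Duration = 3/4 × 60000 / 110 = 45000 / 110
= 409.1 ms


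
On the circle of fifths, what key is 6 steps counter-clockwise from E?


Each counter-clockwise step moves down a perfect 5th (= up a perfect 4th)
From E: E → A → D → G → C → F → Bb
= Bb


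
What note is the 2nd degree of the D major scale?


Let's work it out.
Major scale pattern: W-W-H-W-W-W-H (2-2-1-2-2-2-1 semitones)
Starting from D:
  D + 2 semitones → E
  E + 2 semitones → F#
  F# + 1 semitone → G
  G + 2 semitones → A
  A + 2 semitones → B
  B + 2 semitones → C#
  C# + 1 semitone → D
Scale: D E F# G A B C#
Degree 2 = E


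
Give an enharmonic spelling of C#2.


Let's work it out.
Enharmonic notes sound the same pitch but are spelled with different letter names
C# and Db name the same pitch class
= Db2


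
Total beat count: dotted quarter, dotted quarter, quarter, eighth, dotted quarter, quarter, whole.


Solution.
Beat values:
  dotted quarter = 1.5 beats
  dotted quarter = 1.5 beats
  quarter = 1 beat
  eighth = 0.5 beats
  dotted quarter = 1.5 beats
  quarter = 1 beat
  whole = 4 beats
Sum = 1.5 + 1.5 + 1 + 0.5 + 1.5 + 1 + 4
= 11 beats


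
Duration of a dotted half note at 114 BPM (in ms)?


One quarter-note beat = 60000 / BPM = 60000 / 114 ms
Dotted half note = 3 × quarter note
Duration = 3 × 60000 / 114 = 180000 / 114
= 1578.9 ms


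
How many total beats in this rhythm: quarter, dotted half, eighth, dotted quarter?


Beat values:
  quarter = 1 beat
  dotted half = 3 beats
  eighth = 0.5 beats
  dotted quarter = 1.5 beats
Sum = 1 + 3 + 0.5 + 1.5
= 6 beats


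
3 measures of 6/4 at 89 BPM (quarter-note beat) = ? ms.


Step by step:
Quarter-note beat duration = 60000 / 89 ms
Beats per measure (6/4) = 6
One measure = 6 × 60000 / 89 = 360000 / 89 ms
3 measures = 3 × 360000 / 89 = 1080000 / 89
= 12134.8 ms


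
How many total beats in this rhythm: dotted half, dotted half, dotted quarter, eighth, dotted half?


Working:
Beat values:
  dotted half = 3 beats
  dotted half = 3 beats
  dotted quarter = 1.5 beats
  eighth = 0.5 beats
  dotted half = 3 beats
Sum = 3 + 3 + 1.5 + 0.5 + 3
= 11 beats


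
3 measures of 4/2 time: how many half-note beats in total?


Reasoning:
Time signature 4/2: the bottom number 2 means the half note gets one count
The top number 4 means 4 half-note beats per measure
Total = 4 × 3 measures
= 12 half-note beats


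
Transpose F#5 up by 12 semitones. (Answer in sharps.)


Working:
F#5: chromatic position 6 in octave 5 → absolute = 5×12 + 6 = 66
Transpose up 12: 66 + 12 = 78
78 = 6×12 + 6 → F# in octave 6
Result = F#6


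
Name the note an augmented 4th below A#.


Working:
A 4th spans 4 letter names, so from A we land on E
An augmented 4th = 6 semitones below A#
Spell E at that pitch: E
= E


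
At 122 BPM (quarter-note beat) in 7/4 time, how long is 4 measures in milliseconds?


Quarter-note beat duration = 60000 / 122 ms
Beats per measure (7/4) = 7
One measure = 7 × 60000 / 122 = 420000 / 122 ms
4 measures = 4 × 420000 / 122 = 1680000 / 122
= 13770.5 ms


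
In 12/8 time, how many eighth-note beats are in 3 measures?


Solution.
Time signature 12/8: the bottom number 8 means the eighth note gets one count
The top number 12 means 12 eighth-note beats per measure
Total = 12 × 3 measures
= 36 eighth-note beats


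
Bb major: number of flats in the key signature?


Working:
Flat major keys: C(0), F(1), Bb(2), Eb(3), Ab(4), Db(5), Gb(6), Cb(7)
Bb major has 2 flats
Order of flats: Bb Eb Ab Db Gb Cb Fb → first 2: Bb, Eb
= 2 flats


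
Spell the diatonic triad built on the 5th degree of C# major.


Solution.
C# major scale: C# D# E# F# G# A# B#
Diatonic triad on degree 5 stacks scale notes 5, 7, 2: G# B# D#
G#→B# = 4 semitones; G#→D# = 7 semitones → major triad
= G# B# D# (major)


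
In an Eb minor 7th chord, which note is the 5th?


Solution.
Minor 7th chord = root + minor 3rd + perfect 5th + minor 7th
Seventh chords stack in thirds, so the letter names are E-G-B-D
Root: Eb
Minor 3rd above Eb: Gb
Perfect 5th above Eb: Bb
Minor 7th above Eb: Db
The 5th = Bb


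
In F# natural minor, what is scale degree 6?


Let's work it out.
Natural minor scale pattern: W-H-W-W-H-W-W (2-1-2-2-1-2-2 semitones)
Starting from F#:
  F# + 2 semitones → G#
  G# + 1 semitone → A
  A + 2 semitones → B
  B + 2 semitones → C#
  C# + 1 semitone → D
  D + 2 semitones → E
  E + 2 semitones → F#
Scale: F# G# A B C# D E
Degree 6 = D


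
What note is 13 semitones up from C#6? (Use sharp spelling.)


Step by step:
C#6: chromatic position 1 in octave 6 → absolute = 6×12 + 1 = 73
Transpose up 13: 73 + 13 = 86
86 = 7×12 + 2 → D in octave 7
Result = D7


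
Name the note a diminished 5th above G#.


Step by step:
A 5th spans 5 letter names, so from G we land on D
A diminished 5th = 6 semitones above G#
Spell D at that pitch: D
= D


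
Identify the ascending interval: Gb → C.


Step by step:
Letter names: G → C spans 4 letter names → a 4th
Semitones: Gb → C = 6 half-steps
A 4th of 6 semitones is an augmented 4th
= augmented 4th


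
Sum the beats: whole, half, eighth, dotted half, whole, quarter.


Reasoning:
Beat values:
  whole = 4 beats
  half = 2 beats
  eighth = 0.5 beats
  dotted half = 3 beats
  whole = 4 beats
  quarter = 1 beat
Sum = 4 + 2 + 0.5 + 3 + 4 + 1
= 14.5 beats


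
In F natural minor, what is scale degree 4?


Step by step:
Natural minor scale pattern: W-H-W-W-H-W-W (2-1-2-2-1-2-2 semitones)
Starting from F:
  F + 2 semitones → G
  G + 1 semitone → Ab
  Ab + 2 semitones → Bb
  Bb + 2 semitones → C
  C + 1 semitone → Db
  Db + 2 semitones → Eb
  Eb + 2 semitones → F
Scale: F G Ab Bb C Db Eb
Degree 4 = Bb


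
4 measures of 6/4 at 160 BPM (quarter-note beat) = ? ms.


Step by step:
Quarter-note beat duration = 60000 / 160 ms
Beats per measure (6/4) = 6
One measure = 6 × 60000 / 160 = 360000 / 160 ms
4 measures = 4 × 360000 / 160 = 1440000 / 160
= 9000.0 ms


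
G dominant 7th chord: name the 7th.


Dominant 7th chord = root + major 3rd + perfect 5th + minor 7th
Seventh chords stack in thirds, so the letter names are G-B-D-F
Root: G
Major 3rd above G: B
Perfect 5th above G: D
Minor 7th above G: F
The 7th = F


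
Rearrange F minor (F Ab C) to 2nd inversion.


Step by step:
Root position: F Ab C
2nd inversion: move root and 3rd up an octave
Bass note: C
Notes (bottom to top) = C F Ab


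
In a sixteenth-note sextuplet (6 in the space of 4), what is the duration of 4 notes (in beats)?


Reasoning:
Sextuplet: 6 notes occupy the space of 4 sixteenth notes
Space = 4 × 1/4 = 1 beat
Each sextuplet note = 1 / 6 = 1/6 beats
4 notes = 4 × 1/6 = 2/3
= 2/3 beats


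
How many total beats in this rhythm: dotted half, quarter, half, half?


Step by step:
Beat values:
  dotted half = 3 beats
  quarter = 1 beat
  half = 2 beats
  half = 2 beats
Sum = 3 + 1 + 2 + 2
= 8 beats


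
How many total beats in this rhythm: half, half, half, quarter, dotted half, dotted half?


Beat values:
  half = 2 beats
  half = 2 beats
  half = 2 beats
  quarter = 1 beat
  dotted half = 3 beats
  dotted half = 3 beats
Sum = 2 + 2 + 2 + 1 + 3 + 3
= 13 beats


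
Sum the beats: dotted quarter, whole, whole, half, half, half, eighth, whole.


Let's work it out.
Beat values:
  dotted quarter = 1.5 beats
  whole = 4 beats
  whole = 4 beats
  half = 2 beats
  half = 2 beats
  half = 2 beats
  eighth = 0.5 beats
  whole = 4 beats
Sum = 1.5 + 4 + 4 + 2 + 2 + 2 + 0.5 + 4
= 20 beats


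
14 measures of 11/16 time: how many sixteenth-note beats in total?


Reasoning:
Time signature 11/16: the bottom number 16 means the sixteenth note gets one count
The top number 11 means 11 sixteenth-note beats per measure
Total = 11 × 14 measures
= 154 sixteenth-note beats


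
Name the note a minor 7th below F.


A 7th spans 7 letter names, so from F we land on G
A minor 7th = 10 semitones below F
Spell G at that pitch: G
= G


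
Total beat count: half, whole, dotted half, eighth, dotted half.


Beat values:
  half = 2 beats
  whole = 4 beats
  dotted half = 3 beats
  eighth = 0.5 beats
  dotted half = 3 beats
Sum = 2 + 4 + 3 + 0.5 + 3
= 12.5 beats
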